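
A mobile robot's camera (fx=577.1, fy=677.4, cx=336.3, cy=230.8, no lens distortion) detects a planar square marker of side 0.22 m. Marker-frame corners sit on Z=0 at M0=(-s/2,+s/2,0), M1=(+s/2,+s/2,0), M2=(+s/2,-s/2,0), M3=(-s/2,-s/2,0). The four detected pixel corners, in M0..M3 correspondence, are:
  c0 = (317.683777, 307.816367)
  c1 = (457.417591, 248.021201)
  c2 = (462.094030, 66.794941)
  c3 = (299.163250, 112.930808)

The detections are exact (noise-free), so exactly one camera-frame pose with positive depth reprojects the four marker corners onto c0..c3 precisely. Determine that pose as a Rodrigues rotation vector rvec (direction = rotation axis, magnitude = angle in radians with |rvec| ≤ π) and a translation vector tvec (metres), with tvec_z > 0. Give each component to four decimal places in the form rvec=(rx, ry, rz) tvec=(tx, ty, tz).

Intrinsics K: fx=577.1, fy=677.4, cx=336.3, cy=230.8
Marker side s = 0.22 m; corners in marker frame (Z=0):
  M0 = (-0.1100, +0.1100, 0)
  M1 = (+0.1100, +0.1100, 0)
  M2 = (+0.1100, -0.1100, 0)
  M3 = (-0.1100, -0.1100, 0)
Detected image corners:
  c0 = (317.683777, 307.816367) px
  c1 = (457.417591, 248.021201) px
  c2 = (462.094030, 66.794941) px
  c3 = (299.163250, 112.930808) px
Planar DLT: solve 8×8 A·h = b for H (H[2,2]=1):
  H  [+883.58214 +286.93405 +388.67147]
  H  [-147.48266 +976.77948 +189.33756]
  H  [+0.51970 +0.67298 +1.00000]
B = K⁻¹H; ‖b₁‖=1.390854, ‖b₂‖=1.390854; λ = 2/(‖b₁‖+‖b₂‖) = 0.718983, sign → tz>0 ⇒ λ=+0.718983
r₁ = λ·B[:,0] = (+0.88307,-0.28385,+0.37365); r₂ = λ·B[:,1] = (+0.07551,+0.87188,+0.48386)
r₃ = r₁×r₂ = (-0.46312,-0.39907,+0.79137); SVD([r₁ r₂ r₃]) → R = UVᵀ:
  R  [+0.88307 +0.07551 -0.46312]
  R  [-0.28385 +0.87188 -0.39907]
  R  [+0.37365 +0.48386 +0.79137]
t = (+0.06525, -0.04401, +0.71898) m
tr R = 2.546320; θ = arccos((tr R − 1)/2) = 0.686988 rad = 39.361°
axis k = ((R−Rᵀ)₃₂, (R−Rᵀ)₁₃, (R−Rᵀ)₂₁) / (2 sinθ) = (+0.696083, -0.659700, -0.283311)
rvec = θ·k = (+0.478200, -0.453206, -0.194631)

rvec=(0.4782, -0.4532, -0.1946) tvec=(0.0652, -0.0440, 0.7190)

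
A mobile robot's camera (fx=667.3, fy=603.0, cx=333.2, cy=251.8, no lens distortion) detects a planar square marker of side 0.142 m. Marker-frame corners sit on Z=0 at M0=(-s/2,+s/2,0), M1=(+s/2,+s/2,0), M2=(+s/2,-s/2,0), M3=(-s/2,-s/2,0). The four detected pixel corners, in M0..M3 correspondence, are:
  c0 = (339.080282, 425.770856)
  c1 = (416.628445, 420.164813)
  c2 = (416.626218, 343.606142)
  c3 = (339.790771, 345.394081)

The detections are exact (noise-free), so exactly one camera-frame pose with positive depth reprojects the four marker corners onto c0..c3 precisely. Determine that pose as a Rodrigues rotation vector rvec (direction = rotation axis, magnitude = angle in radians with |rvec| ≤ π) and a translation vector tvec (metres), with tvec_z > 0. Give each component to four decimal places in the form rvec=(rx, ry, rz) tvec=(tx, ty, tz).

Intrinsics K: fx=667.3, fy=603.0, cx=333.2, cy=251.8
Marker side s = 0.142 m; corners in marker frame (Z=0):
  M0 = (-0.0710, +0.0710, 0)
  M1 = (+0.0710, +0.0710, 0)
  M2 = (+0.0710, -0.0710, 0)
  M3 = (-0.0710, -0.0710, 0)
Detected image corners:
  c0 = (339.080282, 425.770856) px
  c1 = (416.628445, 420.164813) px
  c2 = (416.626218, 343.606142) px
  c3 = (339.790771, 345.394081) px
Planar DLT: solve 8×8 A·h = b for H (H[2,2]=1):
  H  [+672.00034 -26.42444 +378.96304]
  H  [+104.36983 +527.91239 +383.51261]
  H  [+0.33967 -0.06346 +1.00000]
B = K⁻¹H; ‖b₁‖=0.904242, ‖b₂‖=0.904242; λ = 2/(‖b₁‖+‖b₂‖) = 1.105899, sign → tz>0 ⇒ λ=+1.105899
r₁ = λ·B[:,0] = (+0.92612,+0.03455,+0.37564); r₂ = λ·B[:,1] = (-0.00875,+0.99750,-0.07018)
r₃ = r₁×r₂ = (-0.37713,+0.06171,+0.92410); SVD([r₁ r₂ r₃]) → R = UVᵀ:
  R  [+0.92612 -0.00875 -0.37713]
  R  [+0.03455 +0.99750 +0.06171]
  R  [+0.37564 -0.07018 +0.92410]
t = (+0.07584, +0.24156, +1.10590) m
tr R = 2.847717; θ = arccos((tr R − 1)/2) = 0.392753 rad = 22.503°
axis k = ((R−Rᵀ)₃₂, (R−Rᵀ)₁₃, (R−Rᵀ)₂₁) / (2 sinθ) = (-0.172308, -0.983418, +0.056567)
rvec = θ·k = (-0.067675, -0.386241, +0.022217)

rvec=(-0.0677, -0.3862, 0.0222) tvec=(0.0758, 0.2416, 1.1059)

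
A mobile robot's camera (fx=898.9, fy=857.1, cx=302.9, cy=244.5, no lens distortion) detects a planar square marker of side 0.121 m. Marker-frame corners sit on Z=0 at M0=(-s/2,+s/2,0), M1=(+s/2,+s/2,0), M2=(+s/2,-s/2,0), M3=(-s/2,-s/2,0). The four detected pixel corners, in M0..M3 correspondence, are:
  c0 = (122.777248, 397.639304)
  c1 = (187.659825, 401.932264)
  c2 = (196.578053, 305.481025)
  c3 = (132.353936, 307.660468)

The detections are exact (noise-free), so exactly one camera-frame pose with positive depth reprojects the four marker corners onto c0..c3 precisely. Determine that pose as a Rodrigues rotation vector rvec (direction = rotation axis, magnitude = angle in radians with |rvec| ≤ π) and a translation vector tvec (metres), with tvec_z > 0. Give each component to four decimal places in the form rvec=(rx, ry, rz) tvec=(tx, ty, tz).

Intrinsics K: fx=898.9, fy=857.1, cx=302.9, cy=244.5
Marker side s = 0.121 m; corners in marker frame (Z=0):
  M0 = (-0.0605, +0.0605, 0)
  M1 = (+0.0605, +0.0605, 0)
  M2 = (+0.0605, -0.0605, 0)
  M3 = (-0.0605, -0.0605, 0)
Detected image corners:
  c0 = (122.777248, 397.639304) px
  c1 = (187.659825, 401.932264) px
  c2 = (196.578053, 305.481025) px
  c3 = (132.353936, 307.660468) px
Planar DLT: solve 8×8 A·h = b for H (H[2,2]=1):
  H  [+442.04800 -103.09073 +158.77188]
  H  [-193.53925 +710.73631 +352.69124]
  H  [-0.57196 -0.16623 +1.00000]
B = K⁻¹H; ‖b₁‖=0.894203, ‖b₂‖=0.894203; λ = 2/(‖b₁‖+‖b₂‖) = 1.118314, sign → tz>0 ⇒ λ=+1.118314
r₁ = λ·B[:,0] = (+0.76548,-0.07006,-0.63963); r₂ = λ·B[:,1] = (-0.06561,+0.98038,-0.18590)
r₃ = r₁×r₂ = (+0.64010,+0.18427,+0.74586); SVD([r₁ r₂ r₃]) → R = UVᵀ:
  R  [+0.76548 -0.06561 +0.64010]
  R  [-0.07006 +0.98038 +0.18427]
  R  [-0.63963 -0.18590 +0.74586]
t = (-0.17931, +0.14116, +1.11831) m
tr R = 2.491722; θ = arccos((tr R − 1)/2) = 0.728970 rad = 41.767°
axis k = ((R−Rᵀ)₃₂, (R−Rᵀ)₁₃, (R−Rᵀ)₂₁) / (2 sinθ) = (-0.277866, +0.960614, -0.003339)
rvec = θ·k = (-0.202556, +0.700259, -0.002434)

rvec=(-0.2026, 0.7003, -0.0024) tvec=(-0.1793, 0.1412, 1.1183)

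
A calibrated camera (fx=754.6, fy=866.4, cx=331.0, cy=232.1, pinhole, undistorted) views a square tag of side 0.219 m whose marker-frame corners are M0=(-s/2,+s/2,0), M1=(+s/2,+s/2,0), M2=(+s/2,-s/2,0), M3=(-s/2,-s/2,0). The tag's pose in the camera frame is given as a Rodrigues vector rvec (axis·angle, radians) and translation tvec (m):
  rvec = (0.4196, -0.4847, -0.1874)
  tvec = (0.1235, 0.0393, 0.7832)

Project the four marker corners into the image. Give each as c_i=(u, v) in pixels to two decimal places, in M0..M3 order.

c0=(366.11, 416.75) c1=(526.67, 338.86) c2=(534.37, 133.56) c3=(352.79, 195.34)

Intrinsics K: fx=754.6, fy=866.4, cx=331.0, cy=232.1
Marker side s = 0.219 m; corners in marker frame (Z=0):
  M0 = (-0.1095, +0.1095, 0)
  M1 = (+0.1095, +0.1095, 0)
  M2 = (+0.1095, -0.1095, 0)
  M3 = (-0.1095, -0.1095, 0)
rvec = (0.4196, -0.4847, -0.1874), |rvec| = θ = 0.66792 rad = 38.269°
Rodrigues: sinθ=0.61935, 1−cosθ=0.21489; R = I + sinθ·[k]× + (1−cosθ)·[k]×²:
    [+0.86992 +0.07581 -0.48733]
    [-0.27174 +0.89828 -0.34534]
    [+0.41158 +0.43284 +0.80203]
t = (0.1235, 0.0393, 0.7832) m
M0: Pc = R·M0+t = (+0.03654, +0.16742, +0.78553); u = 754.6·(+0.03654)/0.78553 + 331.0 = 366.1060, v = 866.4·(+0.16742)/0.78553 + 232.1 = 416.7526
M1: Pc = R·M1+t = (+0.22706, +0.10791, +0.87566); u = 754.6·(+0.22706)/0.87566 + 331.0 = 526.6656, v = 866.4·(+0.10791)/0.87566 + 232.1 = 338.8642
M2: Pc = R·M2+t = (+0.21046, -0.08882, +0.78087); u = 754.6·(+0.21046)/0.78087 + 331.0 = 534.3746, v = 866.4·(-0.08882)/0.78087 + 232.1 = 133.5553
M3: Pc = R·M3+t = (+0.01994, -0.02931, +0.69074); u = 754.6·(+0.01994)/0.69074 + 331.0 = 352.7867, v = 866.4·(-0.02931)/0.69074 + 232.1 = 195.3413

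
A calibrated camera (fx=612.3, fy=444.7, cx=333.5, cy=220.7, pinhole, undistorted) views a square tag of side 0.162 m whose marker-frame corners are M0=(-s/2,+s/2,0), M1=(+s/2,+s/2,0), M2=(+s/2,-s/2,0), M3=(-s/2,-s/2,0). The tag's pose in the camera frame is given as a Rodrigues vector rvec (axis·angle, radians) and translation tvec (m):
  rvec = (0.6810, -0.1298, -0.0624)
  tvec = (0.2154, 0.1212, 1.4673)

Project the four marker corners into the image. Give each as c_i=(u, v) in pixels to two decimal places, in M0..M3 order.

Intrinsics K: fx=612.3, fy=444.7, cx=333.5, cy=220.7
Marker side s = 0.162 m; corners in marker frame (Z=0):
  M0 = (-0.0810, +0.0810, 0)
  M1 = (+0.0810, +0.0810, 0)
  M2 = (+0.0810, -0.0810, 0)
  M3 = (-0.0810, -0.0810, 0)
rvec = (0.6810, -0.1298, -0.0624), |rvec| = θ = 0.69606 rad = 39.881°
Rodrigues: sinθ=0.64120, 1−cosθ=0.23263; R = I + sinθ·[k]× + (1−cosθ)·[k]×²:
    [+0.99004 +0.01504 -0.13997]
    [-0.09992 +0.77546 -0.62344]
    [+0.09917 +0.63121 +0.76924]
t = (0.2154, 0.1212, 1.4673) m
M0: Pc = R·M0+t = (+0.13642, +0.19211, +1.51040); u = 612.3·(+0.13642)/1.51040 + 333.5 = 388.8054, v = 444.7·(+0.19211)/1.51040 + 220.7 = 277.2611
M1: Pc = R·M1+t = (+0.29681, +0.17592, +1.52646); u = 612.3·(+0.29681)/1.52646 + 333.5 = 452.5583, v = 444.7·(+0.17592)/1.52646 + 220.7 = 271.9500
M2: Pc = R·M2+t = (+0.29438, +0.05029, +1.42420); u = 612.3·(+0.29438)/1.42420 + 333.5 = 460.0590, v = 444.7·(+0.05029)/1.42420 + 220.7 = 236.4040
M3: Pc = R·M3+t = (+0.13399, +0.06648, +1.40814); u = 612.3·(+0.13399)/1.40814 + 333.5 = 391.7621, v = 444.7·(+0.06648)/1.40814 + 220.7 = 241.6953

c0=(388.81, 277.26) c1=(452.56, 271.95) c2=(460.06, 236.40) c3=(391.76, 241.70)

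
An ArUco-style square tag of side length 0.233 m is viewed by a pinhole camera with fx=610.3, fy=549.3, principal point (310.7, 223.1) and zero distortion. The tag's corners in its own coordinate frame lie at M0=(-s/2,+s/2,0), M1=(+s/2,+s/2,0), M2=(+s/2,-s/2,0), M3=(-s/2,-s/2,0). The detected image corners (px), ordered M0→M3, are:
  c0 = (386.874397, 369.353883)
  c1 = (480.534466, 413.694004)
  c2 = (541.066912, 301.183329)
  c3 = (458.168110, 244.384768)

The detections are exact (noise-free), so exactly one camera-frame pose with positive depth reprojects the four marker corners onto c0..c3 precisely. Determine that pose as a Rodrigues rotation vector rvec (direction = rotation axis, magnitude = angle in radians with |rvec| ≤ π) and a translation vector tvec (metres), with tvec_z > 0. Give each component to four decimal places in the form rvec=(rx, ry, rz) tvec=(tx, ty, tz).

Intrinsics K: fx=610.3, fy=549.3, cx=310.7, cy=223.1
Marker side s = 0.233 m; corners in marker frame (Z=0):
  M0 = (-0.1165, +0.1165, 0)
  M1 = (+0.1165, +0.1165, 0)
  M2 = (+0.1165, -0.1165, 0)
  M3 = (-0.1165, -0.1165, 0)
Detected image corners:
  c0 = (386.874397, 369.353883) px
  c1 = (480.534466, 413.694004) px
  c2 = (541.066912, 301.183329) px
  c3 = (458.168110, 244.384768) px
Planar DLT: solve 8×8 A·h = b for H (H[2,2]=1):
  H  [+616.83375 -347.71086 +469.83187]
  H  [+387.11571 +460.90636 +332.67729]
  H  [+0.51072 -0.14185 +1.00000]
B = K⁻¹H; ‖b₁‖=1.035233, ‖b₂‖=1.035233; λ = 2/(‖b₁‖+‖b₂‖) = 0.965966, sign → tz>0 ⇒ λ=+0.965966
r₁ = λ·B[:,0] = (+0.72515,+0.48039,+0.49334); r₂ = λ·B[:,1] = (-0.48059,+0.86617,-0.13702)
r₃ = r₁×r₂ = (-0.49314,-0.13773,+0.85898); SVD([r₁ r₂ r₃]) → R = UVᵀ:
  R  [+0.72515 -0.48059 -0.49314]
  R  [+0.48039 +0.86617 -0.13773]
  R  [+0.49334 -0.13702 +0.85898]
t = (+0.25187, +0.19270, +0.96597) m
tr R = 2.450303; θ = arccos((tr R − 1)/2) = 0.759542 rad = 43.519°
axis k = ((R−Rᵀ)₃₂, (R−Rᵀ)₁₃, (R−Rᵀ)₂₁) / (2 sinθ) = (+0.000515, -0.716306, +0.697786)
rvec = θ·k = (+0.000391, -0.544064, +0.529998)

rvec=(0.0004, -0.5441, 0.5300) tvec=(0.2519, 0.1927, 0.9660)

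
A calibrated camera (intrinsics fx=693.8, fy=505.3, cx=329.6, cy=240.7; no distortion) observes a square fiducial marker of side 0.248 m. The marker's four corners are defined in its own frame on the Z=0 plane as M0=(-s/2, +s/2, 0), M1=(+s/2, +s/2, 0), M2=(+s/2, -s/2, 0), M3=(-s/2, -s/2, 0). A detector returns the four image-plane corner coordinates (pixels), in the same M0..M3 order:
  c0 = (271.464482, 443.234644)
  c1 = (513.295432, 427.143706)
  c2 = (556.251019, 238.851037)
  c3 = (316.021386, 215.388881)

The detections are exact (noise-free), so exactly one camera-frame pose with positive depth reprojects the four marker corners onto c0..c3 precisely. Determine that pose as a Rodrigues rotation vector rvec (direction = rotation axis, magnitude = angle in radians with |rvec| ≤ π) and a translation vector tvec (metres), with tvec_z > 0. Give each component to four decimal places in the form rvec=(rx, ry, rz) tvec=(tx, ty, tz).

rvec=(0.0989, -0.4659, 0.1248) tvec=(0.0819, 0.1080, 0.5930)

Intrinsics K: fx=693.8, fy=505.3, cx=329.6, cy=240.7
Marker side s = 0.248 m; corners in marker frame (Z=0):
  M0 = (-0.1240, +0.1240, 0)
  M1 = (+0.1240, +0.1240, 0)
  M2 = (+0.1240, -0.1240, 0)
  M3 = (-0.1240, -0.1240, 0)
Detected image corners:
  c0 = (271.464482, 443.234644) px
  c1 = (513.295432, 427.143706) px
  c2 = (556.251019, 238.851037) px
  c3 = (316.021386, 215.388881) px
Planar DLT: solve 8×8 A·h = b for H (H[2,2]=1):
  H  [+1288.65455 -129.73228 +425.37929]
  H  [+266.93193 +868.51917 +332.77414]
  H  [+0.76453 +0.11200 +1.00000]
B = K⁻¹H; ‖b₁‖=1.686421, ‖b₂‖=1.686421; λ = 2/(‖b₁‖+‖b₂‖) = 0.592972, sign → tz>0 ⇒ λ=+0.592972
r₁ = λ·B[:,0] = (+0.88601,+0.09729,+0.45335); r₂ = λ·B[:,1] = (-0.14243,+0.98757,+0.06641)
r₃ = r₁×r₂ = (-0.44125,-0.12341,+0.88886); SVD([r₁ r₂ r₃]) → R = UVᵀ:
  R  [+0.88601 -0.14243 -0.44125]
  R  [+0.09729 +0.98757 -0.12341]
  R  [+0.45335 +0.06641 +0.88886]
t = (+0.08186, +0.10805, +0.59297) m
tr R = 2.762440; θ = arccos((tr R − 1)/2) = 0.492359 rad = 28.210°
axis k = ((R−Rᵀ)₃₂, (R−Rᵀ)₁₃, (R−Rᵀ)₂₁) / (2 sinθ) = (+0.200789, -0.946250, +0.253566)
rvec = θ·k = (+0.098860, -0.465895, +0.124845)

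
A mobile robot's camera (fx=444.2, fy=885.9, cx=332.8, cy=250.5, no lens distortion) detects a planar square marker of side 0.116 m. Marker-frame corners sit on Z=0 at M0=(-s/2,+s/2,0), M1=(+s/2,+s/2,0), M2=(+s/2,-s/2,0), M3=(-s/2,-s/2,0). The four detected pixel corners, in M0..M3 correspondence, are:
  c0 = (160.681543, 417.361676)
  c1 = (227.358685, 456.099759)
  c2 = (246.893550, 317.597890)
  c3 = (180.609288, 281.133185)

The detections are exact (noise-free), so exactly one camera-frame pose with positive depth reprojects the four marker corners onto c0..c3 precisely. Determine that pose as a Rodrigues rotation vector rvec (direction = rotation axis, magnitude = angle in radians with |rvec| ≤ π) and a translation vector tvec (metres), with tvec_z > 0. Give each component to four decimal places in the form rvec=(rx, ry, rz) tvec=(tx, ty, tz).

Intrinsics K: fx=444.2, fy=885.9, cx=332.8, cy=250.5
Marker side s = 0.116 m; corners in marker frame (Z=0):
  M0 = (-0.0580, +0.0580, 0)
  M1 = (+0.0580, +0.0580, 0)
  M2 = (+0.0580, -0.0580, 0)
  M3 = (-0.0580, -0.0580, 0)
Detected image corners:
  c0 = (160.681543, 417.361676) px
  c1 = (227.358685, 456.099759) px
  c2 = (246.893550, 317.597890) px
  c3 = (180.609288, 281.133185) px
Planar DLT: solve 8×8 A·h = b for H (H[2,2]=1):
  H  [+548.82768 -187.70049 +203.70561]
  H  [+280.28344 +1152.35959 +367.57460]
  H  [-0.11905 -0.08628 +1.00000]
B = K⁻¹H; ‖b₁‖=1.375368, ‖b₂‖=1.375368; λ = 2/(‖b₁‖+‖b₂‖) = 0.727078, sign → tz>0 ⇒ λ=+0.727078
r₁ = λ·B[:,0] = (+0.96319,+0.25451,-0.08656); r₂ = λ·B[:,1] = (-0.26023,+0.96351,-0.06273)
r₃ = r₁×r₂ = (+0.06744,+0.08295,+0.99427); SVD([r₁ r₂ r₃]) → R = UVᵀ:
  R  [+0.96319 -0.26023 +0.06744]
  R  [+0.25451 +0.96351 +0.08295]
  R  [-0.08656 -0.06273 +0.99427]
t = (-0.21131, +0.09609, +0.72708) m
tr R = 2.920963; θ = arccos((tr R − 1)/2) = 0.282069 rad = 16.161°
axis k = ((R−Rᵀ)₃₂, (R−Rᵀ)₁₃, (R−Rᵀ)₂₁) / (2 sinθ) = (-0.261695, +0.276632, +0.924657)
rvec = θ·k = (-0.073816, +0.078029, +0.260817)

rvec=(-0.0738, 0.0780, 0.2608) tvec=(-0.2113, 0.0961, 0.7271)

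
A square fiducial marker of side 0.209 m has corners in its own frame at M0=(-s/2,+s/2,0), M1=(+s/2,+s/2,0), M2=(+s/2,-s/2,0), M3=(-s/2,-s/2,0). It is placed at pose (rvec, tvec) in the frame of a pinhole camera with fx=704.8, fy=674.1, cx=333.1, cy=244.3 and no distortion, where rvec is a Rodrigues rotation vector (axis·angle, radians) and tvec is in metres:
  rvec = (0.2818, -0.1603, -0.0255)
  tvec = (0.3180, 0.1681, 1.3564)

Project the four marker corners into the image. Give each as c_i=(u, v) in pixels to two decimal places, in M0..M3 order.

Intrinsics K: fx=704.8, fy=674.1, cx=333.1, cy=244.3
Marker side s = 0.209 m; corners in marker frame (Z=0):
  M0 = (-0.1045, +0.1045, 0)
  M1 = (+0.1045, +0.1045, 0)
  M2 = (+0.1045, -0.1045, 0)
  M3 = (-0.1045, -0.1045, 0)
rvec = (0.2818, -0.1603, -0.0255), |rvec| = θ = 0.32520 rad = 18.633°
Rodrigues: sinθ=0.31950, 1−cosθ=0.05241; R = I + sinθ·[k]× + (1−cosθ)·[k]×²:
    [+0.98694 +0.00266 -0.16105]
    [-0.04744 +0.96032 -0.27483]
    [+0.15393 +0.27888 +0.94791]
t = (0.3180, 0.1681, 1.3564) m
M0: Pc = R·M0+t = (+0.21514, +0.27341, +1.36946); u = 704.8·(+0.21514)/1.36946 + 333.1 = 443.8247, v = 674.1·(+0.27341)/1.36946 + 244.3 = 378.8835
M1: Pc = R·M1+t = (+0.42141, +0.26350, +1.40163); u = 704.8·(+0.42141)/1.40163 + 333.1 = 545.0053, v = 674.1·(+0.26350)/1.40163 + 244.3 = 371.0259
M2: Pc = R·M2+t = (+0.42086, +0.06279, +1.34334); u = 704.8·(+0.42086)/1.34334 + 333.1 = 553.9075, v = 674.1·(+0.06279)/1.34334 + 244.3 = 275.8080
M3: Pc = R·M3+t = (+0.21459, +0.07270, +1.31117); u = 704.8·(+0.21459)/1.31117 + 333.1 = 448.4474, v = 674.1·(+0.07270)/1.31117 + 244.3 = 281.6786

c0=(443.82, 378.88) c1=(545.01, 371.03) c2=(553.91, 275.81) c3=(448.45, 281.68)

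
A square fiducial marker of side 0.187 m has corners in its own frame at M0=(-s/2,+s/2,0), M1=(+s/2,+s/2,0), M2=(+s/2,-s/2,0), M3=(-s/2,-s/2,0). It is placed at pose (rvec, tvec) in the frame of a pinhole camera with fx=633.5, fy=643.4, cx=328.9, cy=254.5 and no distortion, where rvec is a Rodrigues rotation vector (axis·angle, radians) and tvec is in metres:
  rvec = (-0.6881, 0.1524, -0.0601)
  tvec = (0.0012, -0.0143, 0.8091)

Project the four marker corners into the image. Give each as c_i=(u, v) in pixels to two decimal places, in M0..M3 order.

c0=(253.43, 311.73) c1=(409.52, 296.28) c2=(397.64, 182.25) c3=(262.98, 198.52)

Intrinsics K: fx=633.5, fy=643.4, cx=328.9, cy=254.5
Marker side s = 0.187 m; corners in marker frame (Z=0):
  M0 = (-0.0935, +0.0935, 0)
  M1 = (+0.0935, +0.0935, 0)
  M2 = (+0.0935, -0.0935, 0)
  M3 = (-0.0935, -0.0935, 0)
rvec = (-0.6881, 0.1524, -0.0601), |rvec| = θ = 0.70733 rad = 40.527°
Rodrigues: sinθ=0.64981, 1−cosθ=0.23990; R = I + sinθ·[k]× + (1−cosθ)·[k]×²:
    [+0.98713 +0.00493 +0.15984]
    [-0.10550 +0.77123 +0.62775]
    [-0.12018 -0.63653 +0.76183]
t = (0.0012, -0.0143, 0.8091) m
M0: Pc = R·M0+t = (-0.09064, +0.06767, +0.76082); u = 633.5·(-0.09064)/0.76082 + 328.9 = 253.4317, v = 643.4·(+0.06767)/0.76082 + 254.5 = 311.7298
M1: Pc = R·M1+t = (+0.09396, +0.04795, +0.73835); u = 633.5·(+0.09396)/0.73835 + 328.9 = 409.5154, v = 643.4·(+0.04795)/0.73835 + 254.5 = 296.2809
M2: Pc = R·M2+t = (+0.09304, -0.09627, +0.85738); u = 633.5·(+0.09304)/0.85738 + 328.9 = 397.6423, v = 643.4·(-0.09627)/0.85738 + 254.5 = 182.2532
M3: Pc = R·M3+t = (-0.09156, -0.07655, +0.87985); u = 633.5·(-0.09156)/0.87985 + 328.9 = 262.9778, v = 643.4·(-0.07655)/0.87985 + 254.5 = 198.5246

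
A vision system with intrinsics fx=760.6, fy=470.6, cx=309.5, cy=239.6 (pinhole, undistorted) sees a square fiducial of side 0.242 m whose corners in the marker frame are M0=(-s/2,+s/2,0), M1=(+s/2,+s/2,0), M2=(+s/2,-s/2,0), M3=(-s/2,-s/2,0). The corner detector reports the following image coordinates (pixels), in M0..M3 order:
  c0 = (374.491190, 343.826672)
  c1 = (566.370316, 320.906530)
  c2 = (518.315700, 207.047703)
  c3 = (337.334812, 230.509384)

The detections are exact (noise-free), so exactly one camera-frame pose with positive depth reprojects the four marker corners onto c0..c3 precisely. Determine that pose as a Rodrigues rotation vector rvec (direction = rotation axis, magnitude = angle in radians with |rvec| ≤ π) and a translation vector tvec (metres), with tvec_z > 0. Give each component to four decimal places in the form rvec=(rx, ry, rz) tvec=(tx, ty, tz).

Intrinsics K: fx=760.6, fy=470.6, cx=309.5, cy=239.6
Marker side s = 0.242 m; corners in marker frame (Z=0):
  M0 = (-0.1210, +0.1210, 0)
  M1 = (+0.1210, +0.1210, 0)
  M2 = (+0.1210, -0.1210, 0)
  M3 = (-0.1210, -0.1210, 0)
Detected image corners:
  c0 = (374.491190, 343.826672) px
  c1 = (566.370316, 320.906530) px
  c2 = (518.315700, 207.047703) px
  c3 = (337.334812, 230.509384) px
Planar DLT: solve 8×8 A·h = b for H (H[2,2]=1):
  H  [+740.13825 +74.15311 +447.80043]
  H  [-114.03280 +406.94878 +274.10864]
  H  [-0.06594 -0.22649 +1.00000]
B = K⁻¹H; ‖b₁‖=1.023612, ‖b₂‖=1.023612; λ = 2/(‖b₁‖+‖b₂‖) = 0.976932, sign → tz>0 ⇒ λ=+0.976932
r₁ = λ·B[:,0] = (+0.97686,-0.20392,-0.06442); r₂ = λ·B[:,1] = (+0.18528,+0.95745,-0.22127)
r₃ = r₁×r₂ = (+0.10680,+0.20421,+0.97308); SVD([r₁ r₂ r₃]) → R = UVᵀ:
  R  [+0.97686 +0.18528 +0.10680]
  R  [-0.20392 +0.95745 +0.20421]
  R  [-0.06442 -0.22127 +0.97308]
t = (+0.17764, +0.07164, +0.97693) m
tr R = 2.907399; θ = arccos((tr R − 1)/2) = 0.305490 rad = 17.503°
axis k = ((R−Rᵀ)₃₂, (R−Rᵀ)₁₃, (R−Rᵀ)₂₁) / (2 sinθ) = (-0.707333, +0.284650, -0.647035)
rvec = θ·k = (-0.216083, +0.086958, -0.197663)

rvec=(-0.2161, 0.0870, -0.1977) tvec=(0.1776, 0.0716, 0.9769)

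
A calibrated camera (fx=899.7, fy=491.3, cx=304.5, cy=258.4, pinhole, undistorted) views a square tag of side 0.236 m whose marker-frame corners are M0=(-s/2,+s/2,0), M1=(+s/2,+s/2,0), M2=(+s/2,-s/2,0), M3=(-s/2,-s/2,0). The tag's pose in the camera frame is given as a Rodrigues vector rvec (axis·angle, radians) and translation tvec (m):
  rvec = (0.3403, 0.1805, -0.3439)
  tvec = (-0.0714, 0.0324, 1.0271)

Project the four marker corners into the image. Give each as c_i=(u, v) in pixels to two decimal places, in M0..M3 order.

Intrinsics K: fx=899.7, fy=491.3, cx=304.5, cy=258.4
Marker side s = 0.236 m; corners in marker frame (Z=0):
  M0 = (-0.1180, +0.1180, 0)
  M1 = (+0.1180, +0.1180, 0)
  M2 = (+0.1180, -0.1180, 0)
  M3 = (-0.1180, -0.1180, 0)
rvec = (0.3403, 0.1805, -0.3439), |rvec| = θ = 0.51638 rad = 29.587°
Rodrigues: sinθ=0.49374, 1−cosθ=0.13039; R = I + sinθ·[k]× + (1−cosθ)·[k]×²:
    [+0.92624 +0.35885 +0.11536]
    [-0.29878 +0.88554 -0.35573]
    [-0.22981 +0.29502 +0.92744]
t = (-0.0714, 0.0324, 1.0271) m
M0: Pc = R·M0+t = (-0.13835, +0.17215, +1.08903); u = 899.7·(-0.13835)/1.08903 + 304.5 = 190.2015, v = 491.3·(+0.17215)/1.08903 + 258.4 = 336.0631
M1: Pc = R·M1+t = (+0.08024, +0.10164, +1.03480); u = 899.7·(+0.08024)/1.03480 + 304.5 = 374.2652, v = 491.3·(+0.10164)/1.03480 + 258.4 = 306.6555
M2: Pc = R·M2+t = (-0.00445, -0.10735, +0.96517); u = 899.7·(-0.00445)/0.96517 + 304.5 = 300.3530, v = 491.3·(-0.10735)/0.96517 + 258.4 = 203.7555
M3: Pc = R·M3+t = (-0.22304, -0.03684, +1.01940); u = 899.7·(-0.22304)/1.01940 + 304.5 = 107.6500, v = 491.3·(-0.03684)/1.01940 + 258.4 = 240.6462

c0=(190.20, 336.06) c1=(374.27, 306.66) c2=(300.35, 203.76) c3=(107.65, 240.65)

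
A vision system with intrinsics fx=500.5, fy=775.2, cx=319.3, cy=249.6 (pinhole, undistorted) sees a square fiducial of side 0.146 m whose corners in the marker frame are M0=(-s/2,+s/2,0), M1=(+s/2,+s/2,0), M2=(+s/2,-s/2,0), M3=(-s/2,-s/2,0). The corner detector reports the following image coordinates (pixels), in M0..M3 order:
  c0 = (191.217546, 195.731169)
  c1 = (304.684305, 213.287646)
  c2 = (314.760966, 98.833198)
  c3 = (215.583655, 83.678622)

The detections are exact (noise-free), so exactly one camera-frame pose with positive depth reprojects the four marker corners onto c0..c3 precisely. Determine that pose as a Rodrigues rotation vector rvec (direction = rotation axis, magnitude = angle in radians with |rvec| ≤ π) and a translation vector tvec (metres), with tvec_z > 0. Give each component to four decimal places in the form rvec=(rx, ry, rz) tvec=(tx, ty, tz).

rvec=(-0.6853, -0.0263, 0.0988) tvec=(-0.0853, -0.0934, 0.6862)

Intrinsics K: fx=500.5, fy=775.2, cx=319.3, cy=249.6
Marker side s = 0.146 m; corners in marker frame (Z=0):
  M0 = (-0.0730, +0.0730, 0)
  M1 = (+0.0730, +0.0730, 0)
  M2 = (+0.0730, -0.0730, 0)
  M3 = (-0.0730, -0.0730, 0)
Detected image corners:
  c0 = (191.217546, 195.731169) px
  c1 = (304.684305, 213.287646) px
  c2 = (314.760966, 98.833198) px
  c3 = (215.583655, 83.678622) px
Planar DLT: solve 8×8 A·h = b for H (H[2,2]=1):
  H  [+721.84843 -354.67149 +257.09475]
  H  [+109.68958 +639.28239 +144.06215]
  H  [-0.01204 -0.92248 +1.00000]
B = K⁻¹H; ‖b₁‖=1.457256, ‖b₂‖=1.457256; λ = 2/(‖b₁‖+‖b₂‖) = 0.686221, sign → tz>0 ⇒ λ=+0.686221
r₁ = λ·B[:,0] = (+0.99498,+0.09976,-0.00826); r₂ = λ·B[:,1] = (-0.08243,+0.76973,-0.63303)
r₃ = r₁×r₂ = (-0.05679,+0.63053,+0.77409); SVD([r₁ r₂ r₃]) → R = UVᵀ:
  R  [+0.99498 -0.08243 -0.05679]
  R  [+0.09976 +0.76973 +0.63053]
  R  [-0.00826 -0.63303 +0.77409]
t = (-0.08529, -0.09342, +0.68622) m
tr R = 2.538790; θ = arccos((tr R − 1)/2) = 0.692903 rad = 39.700°
axis k = ((R−Rᵀ)₃₂, (R−Rᵀ)₁₃, (R−Rᵀ)₂₁) / (2 sinθ) = (-0.989050, -0.037985, +0.142611)
rvec = θ·k = (-0.685315, -0.026320, +0.098816)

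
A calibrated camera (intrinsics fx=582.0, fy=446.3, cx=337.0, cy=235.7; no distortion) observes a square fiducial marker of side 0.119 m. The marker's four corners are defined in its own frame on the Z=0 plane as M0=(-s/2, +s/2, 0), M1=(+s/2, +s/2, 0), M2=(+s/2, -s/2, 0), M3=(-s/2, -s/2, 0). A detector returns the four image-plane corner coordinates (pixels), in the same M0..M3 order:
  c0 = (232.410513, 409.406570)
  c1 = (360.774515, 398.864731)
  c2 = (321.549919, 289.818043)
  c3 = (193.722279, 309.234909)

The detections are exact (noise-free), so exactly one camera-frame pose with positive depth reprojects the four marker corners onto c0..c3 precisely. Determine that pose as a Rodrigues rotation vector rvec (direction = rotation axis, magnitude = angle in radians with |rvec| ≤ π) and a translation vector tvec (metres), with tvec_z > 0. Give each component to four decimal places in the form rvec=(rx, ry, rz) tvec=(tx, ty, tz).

rvec=(0.1265, 0.3233, -0.2476) tvec=(-0.0512, 0.1253, 0.4782)

Intrinsics K: fx=582.0, fy=446.3, cx=337.0, cy=235.7
Marker side s = 0.119 m; corners in marker frame (Z=0):
  M0 = (-0.0595, +0.0595, 0)
  M1 = (+0.0595, +0.0595, 0)
  M2 = (+0.0595, -0.0595, 0)
  M3 = (-0.0595, -0.0595, 0)
Detected image corners:
  c0 = (232.410513, 409.406570) px
  c1 = (360.774515, 398.864731) px
  c2 = (321.549919, 289.818043) px
  c3 = (193.722279, 309.234909) px
Planar DLT: solve 8×8 A·h = b for H (H[2,2]=1):
  H  [+885.79953 +375.50506 +274.69410]
  H  [-367.55639 +938.77929 +352.67934]
  H  [-0.68802 +0.17405 +1.00000]
B = K⁻¹H; ‖b₁‖=2.091176, ‖b₂‖=2.091176; λ = 2/(‖b₁‖+‖b₂‖) = 0.478200, sign → tz>0 ⇒ λ=+0.478200
r₁ = λ·B[:,0] = (+0.91833,-0.22007,-0.32901); r₂ = λ·B[:,1] = (+0.26034,+0.96192,+0.08323)
r₃ = r₁×r₂ = (+0.29816,-0.16209,+0.94065); SVD([r₁ r₂ r₃]) → R = UVᵀ:
  R  [+0.91833 +0.26034 +0.29816]
  R  [-0.22007 +0.96192 -0.16209]
  R  [-0.32901 +0.08323 +0.94065]
t = (-0.05119, +0.12534, +0.47820) m
tr R = 2.820900; θ = arccos((tr R − 1)/2) = 0.426426 rad = 24.432°
axis k = ((R−Rᵀ)₃₂, (R−Rᵀ)₁₃, (R−Rᵀ)₂₁) / (2 sinθ) = (+0.296553, +0.758154, -0.580740)
rvec = θ·k = (+0.126458, +0.323296, -0.247642)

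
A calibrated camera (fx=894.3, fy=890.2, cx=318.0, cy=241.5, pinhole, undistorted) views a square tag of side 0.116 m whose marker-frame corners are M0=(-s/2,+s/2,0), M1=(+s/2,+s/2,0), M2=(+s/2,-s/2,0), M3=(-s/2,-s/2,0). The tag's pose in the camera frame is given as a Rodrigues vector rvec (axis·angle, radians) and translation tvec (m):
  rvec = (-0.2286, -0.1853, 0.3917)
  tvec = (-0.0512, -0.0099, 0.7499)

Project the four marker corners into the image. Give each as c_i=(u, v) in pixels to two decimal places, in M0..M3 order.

c0=(164.94, 265.03) c1=(294.94, 319.72) c2=(343.56, 196.52) c3=(219.64, 141.44)

Intrinsics K: fx=894.3, fy=890.2, cx=318.0, cy=241.5
Marker side s = 0.116 m; corners in marker frame (Z=0):
  M0 = (-0.0580, +0.0580, 0)
  M1 = (+0.0580, +0.0580, 0)
  M2 = (+0.0580, -0.0580, 0)
  M3 = (-0.0580, -0.0580, 0)
rvec = (-0.2286, -0.1853, 0.3917), |rvec| = θ = 0.48992 rad = 28.070°
Rodrigues: sinθ=0.47056, 1−cosθ=0.11763; R = I + sinθ·[k]× + (1−cosθ)·[k]×²:
    [+0.90798 -0.35546 -0.22186]
    [+0.39698 +0.89920 +0.18399]
    [+0.13409 -0.25514 +0.95756]
t = (-0.0512, -0.0099, 0.7499) m
M0: Pc = R·M0+t = (-0.12448, +0.01923, +0.72732); u = 894.3·(-0.12448)/0.72732 + 318.0 = 164.9433, v = 890.2·(+0.01923)/0.72732 + 241.5 = 265.0348
M1: Pc = R·M1+t = (-0.01915, +0.06528, +0.74288); u = 894.3·(-0.01915)/0.74288 + 318.0 = 294.9422, v = 890.2·(+0.06528)/0.74288 + 241.5 = 319.7234
M2: Pc = R·M2+t = (+0.02208, -0.03903, +0.77248); u = 894.3·(+0.02208)/0.77248 + 318.0 = 343.5615, v = 890.2·(-0.03903)/0.77248 + 241.5 = 196.5233
M3: Pc = R·M3+t = (-0.08325, -0.08508, +0.75692); u = 894.3·(-0.08325)/0.75692 + 318.0 = 219.6447, v = 890.2·(-0.08508)/0.75692 + 241.5 = 141.4412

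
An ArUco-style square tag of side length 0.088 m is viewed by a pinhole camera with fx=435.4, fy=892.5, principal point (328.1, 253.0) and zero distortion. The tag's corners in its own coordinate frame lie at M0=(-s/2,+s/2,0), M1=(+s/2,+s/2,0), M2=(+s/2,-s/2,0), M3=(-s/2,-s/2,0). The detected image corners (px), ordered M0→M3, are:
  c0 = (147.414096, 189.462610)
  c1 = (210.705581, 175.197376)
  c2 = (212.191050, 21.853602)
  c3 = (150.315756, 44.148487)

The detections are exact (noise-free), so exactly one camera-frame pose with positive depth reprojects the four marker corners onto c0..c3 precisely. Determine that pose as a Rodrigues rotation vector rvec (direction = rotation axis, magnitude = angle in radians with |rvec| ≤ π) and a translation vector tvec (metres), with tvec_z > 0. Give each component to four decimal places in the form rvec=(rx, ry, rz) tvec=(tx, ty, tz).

Intrinsics K: fx=435.4, fy=892.5, cx=328.1, cy=253.0
Marker side s = 0.088 m; corners in marker frame (Z=0):
  M0 = (-0.0440, +0.0440, 0)
  M1 = (+0.0440, +0.0440, 0)
  M2 = (+0.0440, -0.0440, 0)
  M3 = (-0.0440, -0.0440, 0)
Detected image corners:
  c0 = (147.414096, 189.462610) px
  c1 = (210.705581, 175.197376) px
  c2 = (212.191050, 21.853602) px
  c3 = (150.315756, 44.148487) px
Planar DLT: solve 8×8 A·h = b for H (H[2,2]=1):
  H  [+594.82298 -75.55661 +179.28167]
  H  [-277.76478 +1665.50361 +107.00594]
  H  [-0.64529 -0.27976 +1.00000]
B = K⁻¹H; ‖b₁‖=1.965783, ‖b₂‖=1.965783; λ = 2/(‖b₁‖+‖b₂‖) = 0.508703, sign → tz>0 ⇒ λ=+0.508703
r₁ = λ·B[:,0] = (+0.94233,-0.06527,-0.32826); r₂ = λ·B[:,1] = (+0.01897,+0.98964,-0.14232)
r₃ = r₁×r₂ = (+0.33415,+0.12788,+0.93380); SVD([r₁ r₂ r₃]) → R = UVᵀ:
  R  [+0.94233 +0.01897 +0.33415]
  R  [-0.06527 +0.98964 +0.12788]
  R  [-0.32826 -0.14232 +0.93380]
t = (-0.17387, -0.08321, +0.50870) m
tr R = 2.865774; θ = arccos((tr R − 1)/2) = 0.368449 rad = 21.111°
axis k = ((R−Rᵀ)₃₂, (R−Rᵀ)₁₃, (R−Rᵀ)₂₁) / (2 sinθ) = (-0.375102, +0.919579, -0.116936)
rvec = θ·k = (-0.138206, +0.338818, -0.043085)

rvec=(-0.1382, 0.3388, -0.0431) tvec=(-0.1739, -0.0832, 0.5087)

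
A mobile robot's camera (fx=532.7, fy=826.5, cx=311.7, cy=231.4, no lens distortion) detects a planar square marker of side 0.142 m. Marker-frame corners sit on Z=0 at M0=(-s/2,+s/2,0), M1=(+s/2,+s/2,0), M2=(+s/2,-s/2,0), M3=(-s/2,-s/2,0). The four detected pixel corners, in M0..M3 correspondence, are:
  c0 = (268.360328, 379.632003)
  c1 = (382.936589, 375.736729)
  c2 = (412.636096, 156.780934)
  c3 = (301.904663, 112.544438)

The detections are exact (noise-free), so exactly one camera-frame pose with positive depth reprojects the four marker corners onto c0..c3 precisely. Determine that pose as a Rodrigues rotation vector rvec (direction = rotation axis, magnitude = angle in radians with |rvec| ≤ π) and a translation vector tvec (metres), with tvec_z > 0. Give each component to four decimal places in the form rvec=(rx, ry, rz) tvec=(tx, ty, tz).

rvec=(0.1375, -0.7112, 0.1617) tvec=(0.0314, 0.0156, 0.4762)

Intrinsics K: fx=532.7, fy=826.5, cx=311.7, cy=231.4
Marker side s = 0.142 m; corners in marker frame (Z=0):
  M0 = (-0.0710, +0.0710, 0)
  M1 = (+0.0710, +0.0710, 0)
  M2 = (+0.0710, -0.0710, 0)
  M3 = (-0.0710, -0.0710, 0)
Detected image corners:
  c0 = (268.360328, 379.632003) px
  c1 = (382.936589, 375.736729) px
  c2 = (412.636096, 156.780934) px
  c3 = (301.904663, 112.544438) px
Planar DLT: solve 8×8 A·h = b for H (H[2,2]=1):
  H  [+1265.54532 -170.92122 +346.82249]
  H  [+494.42804 +1732.62608 +258.43787]
  H  [+1.38250 +0.14772 +1.00000]
B = K⁻¹H; ‖b₁‖=2.100159, ‖b₂‖=2.100159; λ = 2/(‖b₁‖+‖b₂‖) = 0.476154, sign → tz>0 ⇒ λ=+0.476154
r₁ = λ·B[:,0] = (+0.74603,+0.10054,+0.65828); r₂ = λ·B[:,1] = (-0.19393,+0.97849,+0.07034)
r₃ = r₁×r₂ = (-0.63705,-0.18014,+0.74948); SVD([r₁ r₂ r₃]) → R = UVᵀ:
  R  [+0.74603 -0.19393 -0.63705]
  R  [+0.10054 +0.97849 -0.18014]
  R  [+0.65828 +0.07034 +0.74948]
t = (+0.03139, +0.01558, +0.47615) m
tr R = 2.473995; θ = arccos((tr R − 1)/2) = 0.742179 rad = 42.524°
axis k = ((R−Rᵀ)₃₂, (R−Rᵀ)₁₃, (R−Rᵀ)₂₁) / (2 sinθ) = (+0.185289, -0.958234, +0.217841)
rvec = θ·k = (+0.137518, -0.711181, +0.161677)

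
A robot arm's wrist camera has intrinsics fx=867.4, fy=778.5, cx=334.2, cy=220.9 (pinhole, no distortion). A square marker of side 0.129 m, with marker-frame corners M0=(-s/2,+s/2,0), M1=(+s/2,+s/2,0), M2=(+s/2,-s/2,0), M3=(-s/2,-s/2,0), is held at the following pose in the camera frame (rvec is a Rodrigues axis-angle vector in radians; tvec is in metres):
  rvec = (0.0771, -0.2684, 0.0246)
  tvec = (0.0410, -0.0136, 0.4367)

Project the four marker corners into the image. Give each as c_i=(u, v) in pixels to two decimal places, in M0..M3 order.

c0=(286.35, 312.26) c1=(525.15, 308.49) c2=(537.75, 87.46) c3=(294.59, 73.04)

Intrinsics K: fx=867.4, fy=778.5, cx=334.2, cy=220.9
Marker side s = 0.129 m; corners in marker frame (Z=0):
  M0 = (-0.0645, +0.0645, 0)
  M1 = (+0.0645, +0.0645, 0)
  M2 = (+0.0645, -0.0645, 0)
  M3 = (-0.0645, -0.0645, 0)
rvec = (0.0771, -0.2684, 0.0246), |rvec| = θ = 0.28034 rad = 16.062°
Rodrigues: sinθ=0.27668, 1−cosθ=0.03904; R = I + sinθ·[k]× + (1−cosθ)·[k]×²:
    [+0.96392 -0.03456 -0.26396]
    [+0.01400 +0.99675 -0.07937]
    [+0.26584 +0.07281 +0.96126]
t = (0.0410, -0.0136, 0.4367) m
M0: Pc = R·M0+t = (-0.02340, +0.04979, +0.42425); u = 867.4·(-0.02340)/0.42425 + 334.2 = 286.3544, v = 778.5·(+0.04979)/0.42425 + 220.9 = 312.2596
M1: Pc = R·M1+t = (+0.10094, +0.05159, +0.45854); u = 867.4·(+0.10094)/0.45854 + 334.2 = 525.1491, v = 778.5·(+0.05159)/0.45854 + 220.9 = 308.4932
M2: Pc = R·M2+t = (+0.10540, -0.07699, +0.44915); u = 867.4·(+0.10540)/0.44915 + 334.2 = 537.7518, v = 778.5·(-0.07699)/0.44915 + 220.9 = 87.4602
M3: Pc = R·M3+t = (-0.01894, -0.07879, +0.41486); u = 867.4·(-0.01894)/0.41486 + 334.2 = 294.5921, v = 778.5·(-0.07879)/0.41486 + 220.9 = 73.0406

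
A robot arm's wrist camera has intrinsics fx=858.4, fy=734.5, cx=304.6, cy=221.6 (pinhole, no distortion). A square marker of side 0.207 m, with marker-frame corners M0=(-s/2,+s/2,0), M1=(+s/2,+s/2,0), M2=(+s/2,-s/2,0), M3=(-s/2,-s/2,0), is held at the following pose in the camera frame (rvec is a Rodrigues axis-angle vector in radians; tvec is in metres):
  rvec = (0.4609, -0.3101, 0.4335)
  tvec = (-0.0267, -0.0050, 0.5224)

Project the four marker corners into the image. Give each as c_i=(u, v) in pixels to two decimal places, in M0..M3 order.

Intrinsics K: fx=858.4, fy=734.5, cx=304.6, cy=221.6
Marker side s = 0.207 m; corners in marker frame (Z=0):
  M0 = (-0.1035, +0.1035, 0)
  M1 = (+0.1035, +0.1035, 0)
  M2 = (+0.1035, -0.1035, 0)
  M3 = (-0.1035, -0.1035, 0)
rvec = (0.4609, -0.3101, 0.4335), |rvec| = θ = 0.70464 rad = 40.373°
Rodrigues: sinθ=0.64776, 1−cosθ=0.23815; R = I + sinθ·[k]× + (1−cosθ)·[k]×²:
    [+0.86374 -0.46706 -0.18923]
    [+0.32995 +0.80797 -0.48817]
    [+0.38090 +0.35922 +0.85198]
t = (-0.0267, -0.0050, 0.5224) m
M0: Pc = R·M0+t = (-0.16444, +0.04447, +0.52016); u = 858.4·(-0.16444)/0.52016 + 304.6 = 33.2323, v = 734.5·(+0.04447)/0.52016 + 221.6 = 284.4020
M1: Pc = R·M1+t = (+0.01436, +0.11278, +0.59900); u = 858.4·(+0.01436)/0.59900 + 304.6 = 325.1730, v = 734.5·(+0.11278)/0.59900 + 221.6 = 359.8855
M2: Pc = R·M2+t = (+0.11104, -0.05447, +0.52464); u = 858.4·(+0.11104)/0.52464 + 304.6 = 486.2751, v = 734.5·(-0.05447)/0.52464 + 221.6 = 145.3354
M3: Pc = R·M3+t = (-0.06776, -0.12278, +0.44580); u = 858.4·(-0.06776)/0.44580 + 304.6 = 174.1331, v = 734.5·(-0.12278)/0.44580 + 221.6 = 19.3147

c0=(33.23, 284.40) c1=(325.17, 359.89) c2=(486.28, 145.34) c3=(174.13, 19.31)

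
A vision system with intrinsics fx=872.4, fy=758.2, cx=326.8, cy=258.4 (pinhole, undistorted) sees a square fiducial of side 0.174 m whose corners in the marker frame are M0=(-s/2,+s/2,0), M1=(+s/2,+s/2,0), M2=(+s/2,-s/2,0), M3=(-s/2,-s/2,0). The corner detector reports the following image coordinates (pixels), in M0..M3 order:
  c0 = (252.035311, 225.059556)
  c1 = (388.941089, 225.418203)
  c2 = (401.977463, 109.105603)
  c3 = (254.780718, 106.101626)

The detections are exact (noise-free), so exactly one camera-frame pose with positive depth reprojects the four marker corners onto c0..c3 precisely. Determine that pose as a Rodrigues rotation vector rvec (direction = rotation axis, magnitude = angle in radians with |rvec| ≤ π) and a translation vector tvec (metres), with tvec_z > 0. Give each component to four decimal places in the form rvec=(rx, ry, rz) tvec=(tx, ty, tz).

rvec=(0.4693, -0.1293, 0.0281) tvec=(-0.0021, -0.1257, 1.0612)

Intrinsics K: fx=872.4, fy=758.2, cx=326.8, cy=258.4
Marker side s = 0.174 m; corners in marker frame (Z=0):
  M0 = (-0.0870, +0.0870, 0)
  M1 = (+0.0870, +0.0870, 0)
  M2 = (+0.0870, -0.0870, 0)
  M3 = (-0.0870, -0.0870, 0)
Detected image corners:
  c0 = (252.035311, 225.059556) px
  c1 = (388.941089, 225.418203) px
  c2 = (401.977463, 109.105603) px
  c3 = (254.780718, 106.101626) px
Planar DLT: solve 8×8 A·h = b for H (H[2,2]=1):
  H  [+855.26486 +91.63224 +325.04960]
  H  [+29.88432 +746.41213 +168.59581]
  H  [+0.12319 +0.42320 +1.00000]
B = K⁻¹H; ‖b₁‖=0.942302, ‖b₂‖=0.942302; λ = 2/(‖b₁‖+‖b₂‖) = 1.061230, sign → tz>0 ⇒ λ=+1.061230
r₁ = λ·B[:,0] = (+0.99141,-0.00273,+0.13073); r₂ = λ·B[:,1] = (-0.05677,+0.89167,+0.44911)
r₃ = r₁×r₂ = (-0.11780,-0.45267,+0.88386); SVD([r₁ r₂ r₃]) → R = UVᵀ:
  R  [+0.99141 -0.05677 -0.11780]
  R  [-0.00273 +0.89167 -0.45267]
  R  [+0.13073 +0.44911 +0.88386]
t = (-0.00213, -0.12570, +1.06123) m
tr R = 2.766946; θ = arccos((tr R − 1)/2) = 0.487571 rad = 27.936°
axis k = ((R−Rᵀ)₃₂, (R−Rᵀ)₁₃, (R−Rᵀ)₂₁) / (2 sinθ) = (+0.962453, -0.265249, +0.057679)
rvec = θ·k = (+0.469265, -0.129328, +0.028123)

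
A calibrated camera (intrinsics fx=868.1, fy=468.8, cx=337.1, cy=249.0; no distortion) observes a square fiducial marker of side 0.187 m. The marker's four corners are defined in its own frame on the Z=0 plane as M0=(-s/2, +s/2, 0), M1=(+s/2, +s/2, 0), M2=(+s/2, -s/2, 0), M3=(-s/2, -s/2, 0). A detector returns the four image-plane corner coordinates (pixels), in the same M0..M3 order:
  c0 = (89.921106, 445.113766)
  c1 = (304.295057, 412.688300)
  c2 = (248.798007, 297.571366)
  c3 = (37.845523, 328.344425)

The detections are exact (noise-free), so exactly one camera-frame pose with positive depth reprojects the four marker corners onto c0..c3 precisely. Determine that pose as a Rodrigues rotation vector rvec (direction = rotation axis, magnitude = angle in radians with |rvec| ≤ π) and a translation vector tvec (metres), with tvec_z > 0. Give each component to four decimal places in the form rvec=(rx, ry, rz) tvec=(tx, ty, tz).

Intrinsics K: fx=868.1, fy=468.8, cx=337.1, cy=249.0
Marker side s = 0.187 m; corners in marker frame (Z=0):
  M0 = (-0.0935, +0.0935, 0)
  M1 = (+0.0935, +0.0935, 0)
  M2 = (+0.0935, -0.0935, 0)
  M3 = (-0.0935, -0.0935, 0)
Detected image corners:
  c0 = (89.921106, 445.113766) px
  c1 = (304.295057, 412.688300) px
  c2 = (248.798007, 297.571366) px
  c3 = (37.845523, 328.344425) px
Planar DLT: solve 8×8 A·h = b for H (H[2,2]=1):
  H  [+1145.55441 +270.89996 +170.45795]
  H  [-150.62934 +583.45232 +370.32253]
  H  [+0.04936 -0.09852 +1.00000]
B = K⁻¹H; ‖b₁‖=1.346983, ‖b₂‖=1.346983; λ = 2/(‖b₁‖+‖b₂‖) = 0.742400, sign → tz>0 ⇒ λ=+0.742400
r₁ = λ·B[:,0] = (+0.96545,-0.25800,+0.03665); r₂ = λ·B[:,1] = (+0.26008,+0.96281,-0.07314)
r₃ = r₁×r₂ = (-0.01641,+0.08015,+0.99665); SVD([r₁ r₂ r₃]) → R = UVᵀ:
  R  [+0.96545 +0.26008 -0.01641]
  R  [-0.25800 +0.96281 +0.08015]
  R  [+0.03665 -0.07314 +0.99665]
t = (-0.14251, +0.19213, +0.74240) m
tr R = 2.924911; θ = arccos((tr R − 1)/2) = 0.274889 rad = 15.750°
axis k = ((R−Rᵀ)₃₂, (R−Rᵀ)₁₃, (R−Rᵀ)₂₁) / (2 sinθ) = (-0.282358, -0.097738, -0.954317)
rvec = θ·k = (-0.077617, -0.026867, -0.262331)

rvec=(-0.0776, -0.0269, -0.2623) tvec=(-0.1425, 0.1921, 0.7424)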